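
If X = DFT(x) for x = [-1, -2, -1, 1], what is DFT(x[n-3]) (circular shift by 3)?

Time shift by 3: X_shifted[k] = ω_4^(3k) · X[k]
Shifted x = [-2, -1, 1, -1]

DFT(x[n-3]) = [-3, -3, 1, -3]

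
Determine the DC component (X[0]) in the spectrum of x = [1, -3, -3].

X[0] = Σ(n=0 to 2) x[n] · ω_3^0 = Σ x[n]
= (1) + (-3) + (-3)

X[0] = -5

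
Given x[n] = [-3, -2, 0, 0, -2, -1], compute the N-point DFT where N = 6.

X[k] = Σ(n=0 to 5) x[n] · ω_6^(nk)
where ω_6 = e^(-2πi/6)

Computing each X[k]:
X[0] = -8
X[1] = -3.5000-0.8660i
X[2] = -0.5000+2.5981i
X[3] = -2
X[4] = -0.5000-2.5981i
X[5] = -3.5000+0.8660i

X = [-8, -3.5000-0.8660i, -0.5000+2.5981i, -2, -0.5000-2.5981i, -3.5000+0.8660i]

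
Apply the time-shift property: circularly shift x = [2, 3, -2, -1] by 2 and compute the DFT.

Time shift by 2: X_shifted[k] = ω_4^(2k) · X[k]
Shifted x = [-2, -1, 2, 3]

DFT(x[n-2]) = [2, -4+4i, -2, -4-4i]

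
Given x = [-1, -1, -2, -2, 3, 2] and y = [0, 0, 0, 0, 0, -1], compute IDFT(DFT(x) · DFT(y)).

(x ⊛ y)[n] = Σ(m=0 to 5) x[m] · y[(n-m) mod 6]

Computing each output sample:
(x ⊛ y)[0] = 1
(x ⊛ y)[1] = 2
(x ⊛ y)[2] = 2
(x ⊛ y)[3] = -3
(x ⊛ y)[4] = -2
(x ⊛ y)[5] = 1

x ⊛ y = [1, 2, 2, -3, -2, 1]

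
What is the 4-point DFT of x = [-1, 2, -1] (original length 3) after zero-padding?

Original 3-point DFT: [0, -1.5000-2.5981i, -1.5000+2.5981i]
Zero-padded 4-point DFT provides frequency interpolation.

DFT_4([x, 0, ...]) = [0, -2i, -4, 2i]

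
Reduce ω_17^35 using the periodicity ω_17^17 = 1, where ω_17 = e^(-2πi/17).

Since ω_17^17 = 1, powers reduce modulo 17.
35 mod 17 = 1
So ω_17^35 = ω_17^1 = e^(-2πi·1/17)

ω_17^35 = ω_17^1 = 0.9325-0.3612i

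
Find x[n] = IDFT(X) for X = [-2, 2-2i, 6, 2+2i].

x[n] = (1/4) Σ(k=0 to 3) X[k] · e^(2πikn/4)

Computing each x[n]:
x[0] = 2
x[1] = -1
x[2] = 0
x[3] = -3

x = [2, -1, 0, -3]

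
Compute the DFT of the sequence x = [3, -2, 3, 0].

X[k] = Σ(n=0 to 3) x[n] · ω_4^(nk)
where ω_4 = e^(-2πi/4)

Computing each X[k]:
X[0] = 4
X[1] = 2i
X[2] = 8
X[3] = -2i

X = [4, 2i, 8, -2i]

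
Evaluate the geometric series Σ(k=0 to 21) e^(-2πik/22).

Sum of all nth roots of unity equals 0 for n > 1 (geometric series with r ≠ 1).

0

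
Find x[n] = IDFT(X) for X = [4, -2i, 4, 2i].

x[n] = (1/4) Σ(k=0 to 3) X[k] · e^(2πikn/4)

Computing each x[n]:
x[0] = 2
x[1] = 1
x[2] = 2
x[3] = -1

x = [2, 1, 2, -1]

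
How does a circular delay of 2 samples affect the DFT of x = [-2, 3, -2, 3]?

Time shift by 2: X_shifted[k] = ω_4^(2k) · X[k]
Shifted x = [-2, 3, -2, 3]

DFT(x[n-2]) = [2, 0, -10, 0]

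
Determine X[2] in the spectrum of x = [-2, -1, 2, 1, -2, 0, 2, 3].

X[2] = Σ(n=0 to 7) x[n] · ω_8^(2n) where ω_8 = e^(-2πi/8)
= (-2)·ω_8^0 + (-1)·ω_8^2 + (2)·ω_8^4 + (1)·ω_8^6 + (-2)·ω_8^8 + (0)·ω_8^10 + (2)·ω_8^12 + (3)·ω_8^14

X[2] = -8+5i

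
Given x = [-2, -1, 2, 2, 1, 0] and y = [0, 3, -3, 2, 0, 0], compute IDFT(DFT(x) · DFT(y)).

(x ⊛ y)[n] = Σ(m=0 to 5) x[m] · y[(n-m) mod 6]

Computing each output sample:
(x ⊛ y)[0] = 1
(x ⊛ y)[1] = -4
(x ⊛ y)[2] = 3
(x ⊛ y)[3] = 5
(x ⊛ y)[4] = -2
(x ⊛ y)[5] = 1

x ⊛ y = [1, -4, 3, 5, -2, 1]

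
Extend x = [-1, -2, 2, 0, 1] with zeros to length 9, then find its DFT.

Original 5-point DFT: [0, -2.9271+1.6776i, 0.4271+3.6655i, 0.4271-3.6655i, -2.9271-1.6776i]
Zero-padded 9-point DFT provides frequency interpolation.

DFT_9([x, 0, ...]) = [0, -3.1245-1.0261i, -2.4606+1.9284i, -1.5000+2.5981i, 2.5851+2.9544i, 2.5851-2.9544i, -1.5000-2.5981i, -2.4606-1.9284i, -3.1245+1.0261i]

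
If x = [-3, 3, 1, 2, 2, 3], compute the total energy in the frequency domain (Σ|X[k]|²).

Parseval: Σ|x[n]|² = (1/N)Σ|X[k]|², so Σ|X[k]|² = N·Σ|x[n]|² = 6·36.0000

Σ|X[k]|² = N·Σ|x[n]|² = 6·36.0000 = 216.0000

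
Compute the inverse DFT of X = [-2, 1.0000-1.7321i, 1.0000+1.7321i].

x[n] = (1/3) Σ(k=0 to 2) X[k] · e^(2πikn/3)

Computing each x[n]:
x[0] = 0
x[1] = 0
x[2] = -2

x = [0, 0, -2]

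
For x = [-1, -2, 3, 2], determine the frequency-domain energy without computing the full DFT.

Parseval: Σ|x[n]|² = (1/N)Σ|X[k]|², so Σ|X[k]|² = N·Σ|x[n]|² = 4·18.0000

Σ|X[k]|² = N·Σ|x[n]|² = 4·18.0000 = 72.0000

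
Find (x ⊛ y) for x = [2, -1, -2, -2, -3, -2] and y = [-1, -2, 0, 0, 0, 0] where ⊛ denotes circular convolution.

(x ⊛ y)[n] = Σ(m=0 to 5) x[m] · y[(n-m) mod 6]

Computing each output sample:
(x ⊛ y)[0] = 2
(x ⊛ y)[1] = -3
(x ⊛ y)[2] = 4
(x ⊛ y)[3] = 6
(x ⊛ y)[4] = 7
(x ⊛ y)[5] = 8

x ⊛ y = [2, -3, 4, 6, 7, 8]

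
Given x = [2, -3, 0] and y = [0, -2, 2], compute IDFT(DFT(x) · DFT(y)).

(x ⊛ y)[n] = Σ(m=0 to 2) x[m] · y[(n-m) mod 3]

Computing each output sample:
(x ⊛ y)[0] = -6
(x ⊛ y)[1] = -4
(x ⊛ y)[2] = 10

x ⊛ y = [-6, -4, 10]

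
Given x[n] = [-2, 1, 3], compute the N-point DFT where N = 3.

X[k] = Σ(n=0 to 2) x[n] · ω_3^(nk)
where ω_3 = e^(-2πi/3)

Computing each X[k]:
X[0] = 2
X[1] = -4.0000+1.7321i
X[2] = -4.0000-1.7321i

X = [2, -4.0000+1.7321i, -4.0000-1.7321i]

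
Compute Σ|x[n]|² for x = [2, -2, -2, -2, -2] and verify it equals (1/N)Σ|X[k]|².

Time domain:
Σ|x[n]|² = |2|² + |-2|² + |-2|² + |-2|² + |-2|² = 20.0000

Frequency domain:
(1/5)Σ|X[k]|² = (1/5)(|-6|² + |4|² + |4|² + |4|² + |4|²) = (1/5)·100.0000 = 20.0000

Both sides agree, confirming Parseval's theorem.

Σ|x[n]|² = (1/N)Σ|X[k]|² = 20.0000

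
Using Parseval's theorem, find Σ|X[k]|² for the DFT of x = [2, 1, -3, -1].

Parseval: Σ|x[n]|² = (1/N)Σ|X[k]|², so Σ|X[k]|² = N·Σ|x[n]|² = 4·15.0000

Σ|X[k]|² = N·Σ|x[n]|² = 4·15.0000 = 60.0000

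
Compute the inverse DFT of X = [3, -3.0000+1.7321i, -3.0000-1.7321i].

x[n] = (1/3) Σ(k=0 to 2) X[k] · e^(2πikn/3)

Computing each x[n]:
x[0] = -1
x[1] = 1
x[2] = 3

x = [-1, 1, 3]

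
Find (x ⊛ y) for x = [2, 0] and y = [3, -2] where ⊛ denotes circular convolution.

(x ⊛ y)[n] = Σ(m=0 to 1) x[m] · y[(n-m) mod 2]

Computing each output sample:
(x ⊛ y)[0] = 6
(x ⊛ y)[1] = -4

x ⊛ y = [6, -4]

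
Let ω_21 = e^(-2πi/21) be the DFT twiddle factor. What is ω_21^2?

ω_21^2 = e^(-2πi·2/21)
= cos(-2π·2/21) + i·sin(-2π·2/21)
= cos(-4π/21) + i·sin(-4π/21)

ω_21^2 = cos(-4π/21) + i·sin(-4π/21) = 0.8262-0.5633i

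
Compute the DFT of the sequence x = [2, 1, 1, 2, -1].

X[k] = Σ(n=0 to 4) x[n] · ω_5^(nk)
where ω_5 = e^(-2πi/5)

Computing each X[k]:
X[0] = 5
X[1] = -0.4271-1.3143i
X[2] = 2.9271-2.1266i
X[3] = 2.9271+2.1266i
X[4] = -0.4271+1.3143i

X = [5, -0.4271-1.3143i, 2.9271-2.1266i, 2.9271+2.1266i, -0.4271+1.3143i]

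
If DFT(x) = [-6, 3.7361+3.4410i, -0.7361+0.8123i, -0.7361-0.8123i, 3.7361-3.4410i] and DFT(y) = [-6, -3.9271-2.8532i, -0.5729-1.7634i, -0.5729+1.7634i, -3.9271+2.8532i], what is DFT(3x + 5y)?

By linearity: DFT(3x + 5y) = 3·DFT(x) + 5·DFT(y)
= 3·[-6, 3.7361+3.4410i, -0.7361+0.8123i, -0.7361-0.8123i, 3.7361-3.4410i] + 5·[-6, -3.9271-2.8532i, -0.5729-1.7634i, -0.5729+1.7634i, -3.9271+2.8532i]

Computing element-wise:
Z[0] = 3·(-6) + 5·(-6) = -48
Z[1] = 3·(3.7361+3.4410i) + 5·(-3.9271-2.8532i) = -8.4272-3.9430i
Z[2] = 3·(-0.7361+0.8123i) + 5·(-0.5729-1.7634i) = -5.0728-6.3801i
Z[3] = 3·(-0.7361-0.8123i) + 5·(-0.5729+1.7634i) = -5.0728+6.3801i
Z[4] = 3·(3.7361-3.4410i) + 5·(-3.9271+2.8532i) = -8.4272+3.9430i

DFT(3x + 5y) = 3·X + 5·Y = [-48, -8.4272-3.9430i, -5.0728-6.3801i, -5.0728+6.3801i, -8.4272+3.9430i]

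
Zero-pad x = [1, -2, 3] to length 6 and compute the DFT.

Original 3-point DFT: [2, 0.5000+4.3301i, 0.5000-4.3301i]
Zero-padded 6-point DFT provides frequency interpolation.

DFT_6([x, 0, ...]) = [2, -1.5000-0.8660i, 0.5000+4.3301i, 6, 0.5000-4.3301i, -1.5000+0.8660i]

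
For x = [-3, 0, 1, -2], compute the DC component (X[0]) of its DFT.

X[0] = Σ(n=0 to 3) x[n] · ω_4^0 = Σ x[n]
= (-3) + (0) + (1) + (-2)

X[0] = -4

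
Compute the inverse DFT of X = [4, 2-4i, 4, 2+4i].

x[n] = (1/4) Σ(k=0 to 3) X[k] · e^(2πikn/4)

Computing each x[n]:
x[0] = 3
x[1] = 2
x[2] = 1
x[3] = -2

x = [3, 2, 1, -2]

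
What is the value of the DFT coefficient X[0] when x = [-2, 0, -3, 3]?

X[0] = Σ(n=0 to 3) x[n] · ω_4^0 = Σ x[n]
= (-2) + (0) + (-3) + (3)

X[0] = -2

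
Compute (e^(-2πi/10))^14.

Since ω_10^10 = 1, powers reduce modulo 10.
14 mod 10 = 4
So ω_10^14 = ω_10^4 = e^(-2πi·4/10)

ω_10^14 = ω_10^4 = -0.8090-0.5878i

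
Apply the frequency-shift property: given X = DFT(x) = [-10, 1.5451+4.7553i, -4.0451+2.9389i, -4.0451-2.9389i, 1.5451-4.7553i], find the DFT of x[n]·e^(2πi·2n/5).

Modulation property: DFT(ω_5^(-2n)·x[n]) = X[(k-2) mod 5], so circularly shift X by 2 positions.

X[k-2] = [-4.0451-2.9389i, 1.5451-4.7553i, -10, 1.5451+4.7553i, -4.0451+2.9389i]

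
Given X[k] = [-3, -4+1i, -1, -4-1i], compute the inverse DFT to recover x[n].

x[n] = (1/4) Σ(k=0 to 3) X[k] · e^(2πikn/4)

Computing each x[n]:
x[0] = -3
x[1] = -1
x[2] = 1
x[3] = 0

x = [-3, -1, 1, 0]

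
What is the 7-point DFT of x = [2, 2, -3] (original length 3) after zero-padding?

Original 3-point DFT: [1, 2.5000-4.3301i, 2.5000+4.3301i]
Zero-padded 7-point DFT provides frequency interpolation.

DFT_7([x, 0, ...]) = [1, 3.9145+1.3611i, 4.2579-3.2515i, -1.6724-3.2133i, -1.6724+3.2133i, 4.2579+3.2515i, 3.9145-1.3611i]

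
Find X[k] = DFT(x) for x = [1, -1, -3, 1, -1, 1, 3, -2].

X[k] = Σ(n=0 to 7) x[n] · ω_8^(nk)
where ω_8 = e^(-2πi/8)

Computing each X[k]:
X[0] = -1
X[1] = -1.5355+5.2929i
X[2] = -1i
X[3] = 5.5355-6.7071i
X[4] = 1
X[5] = 5.5355+6.7071i
X[6] = 1i
X[7] = -1.5355-5.2929i

X = [-1, -1.5355+5.2929i, -1i, 5.5355-6.7071i, 1, 5.5355+6.7071i, 1i, -1.5355-5.2929i]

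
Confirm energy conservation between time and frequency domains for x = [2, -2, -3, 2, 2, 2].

Time domain:
Σ|x[n]|² = |2|² + |-2|² + |-3|² + |2|² + |2|² + |2|² = 29.0000

Frequency domain:
(1/6)Σ|X[k]|² = (1/6)(|3|² + |0.5000+7.7942i|² + |4.5000-0.8660i|² + |-1|² + |4.5000+0.8660i|² + |0.5000-7.7942i|²) = (1/6)·174.0000 = 29.0000

Both sides agree, confirming Parseval's theorem.

Σ|x[n]|² = (1/N)Σ|X[k]|² = 29.0000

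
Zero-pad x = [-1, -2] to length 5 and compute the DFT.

Original 2-point DFT: [-3, 1]
Zero-padded 5-point DFT provides frequency interpolation.

DFT_5([x, 0, ...]) = [-3, -1.6180+1.9021i, 0.6180+1.1756i, 0.6180-1.1756i, -1.6180-1.9021i]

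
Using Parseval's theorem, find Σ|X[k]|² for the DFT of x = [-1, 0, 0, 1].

Parseval: Σ|x[n]|² = (1/N)Σ|X[k]|², so Σ|X[k]|² = N·Σ|x[n]|² = 4·2.0000

Σ|X[k]|² = N·Σ|x[n]|² = 4·2.0000 = 8.0000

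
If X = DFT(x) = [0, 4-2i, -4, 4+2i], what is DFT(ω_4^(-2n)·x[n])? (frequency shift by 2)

Modulation property: DFT(ω_4^(-2n)·x[n]) = X[(k-2) mod 4], so circularly shift X by 2 positions.

X[k-2] = [-4, 4+2i, 0, 4-2i]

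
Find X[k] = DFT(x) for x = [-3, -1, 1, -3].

X[k] = Σ(n=0 to 3) x[n] · ω_4^(nk)
where ω_4 = e^(-2πi/4)

Computing each X[k]:
X[0] = -6
X[1] = -4-2i
X[2] = 2
X[3] = -4+2i

X = [-6, -4-2i, 2, -4+2i]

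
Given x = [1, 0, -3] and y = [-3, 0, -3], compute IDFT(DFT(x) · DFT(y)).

(x ⊛ y)[n] = Σ(m=0 to 2) x[m] · y[(n-m) mod 3]

Computing each output sample:
(x ⊛ y)[0] = -3
(x ⊛ y)[1] = 9
(x ⊛ y)[2] = 6

x ⊛ y = [-3, 9, 6]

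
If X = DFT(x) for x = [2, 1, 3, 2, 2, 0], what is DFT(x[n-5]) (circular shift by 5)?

Time shift by 5: X_shifted[k] = ω_6^(5k) · X[k]
Shifted x = [1, 3, 2, 2, 0, 2]

DFT(x[n-5]) = [10, 0.5000-2.5981i, -0.5000+0.8660i, -4, -0.5000-0.8660i, 0.5000+2.5981i]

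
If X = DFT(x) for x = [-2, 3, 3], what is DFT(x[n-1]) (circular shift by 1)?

Time shift by 1: X_shifted[k] = ω_3^(1k) · X[k]
Shifted x = [3, -2, 3]

DFT(x[n-1]) = [4, 2.5000+4.3301i, 2.5000-4.3301i]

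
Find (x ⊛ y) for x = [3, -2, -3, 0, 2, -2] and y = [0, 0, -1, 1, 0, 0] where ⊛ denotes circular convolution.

(x ⊛ y)[n] = Σ(m=0 to 5) x[m] · y[(n-m) mod 6]

Computing each output sample:
(x ⊛ y)[0] = -2
(x ⊛ y)[1] = 4
(x ⊛ y)[2] = -5
(x ⊛ y)[3] = 5
(x ⊛ y)[4] = 1
(x ⊛ y)[5] = -3

x ⊛ y = [-2, 4, -5, 5, 1, -3]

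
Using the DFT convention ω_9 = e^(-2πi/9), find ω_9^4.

ω_9^4 = e^(-2πi·4/9)
= cos(-2π·4/9) + i·sin(-2π·4/9)
= cos(-8π/9) + i·sin(-8π/9)

ω_9^4 = cos(-8π/9) + i·sin(-8π/9) = -0.9397-0.3420i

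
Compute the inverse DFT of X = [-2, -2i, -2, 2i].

x[n] = (1/4) Σ(k=0 to 3) X[k] · e^(2πikn/4)

Computing each x[n]:
x[0] = -1
x[1] = 1
x[2] = -1
x[3] = -1

x = [-1, 1, -1, -1]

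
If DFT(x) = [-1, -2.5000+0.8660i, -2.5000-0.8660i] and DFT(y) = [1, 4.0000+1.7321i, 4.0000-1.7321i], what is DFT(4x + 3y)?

By linearity: DFT(4x + 3y) = 4·DFT(x) + 3·DFT(y)
= 4·[-1, -2.5000+0.8660i, -2.5000-0.8660i] + 3·[1, 4.0000+1.7321i, 4.0000-1.7321i]

Computing element-wise:
Z[0] = 4·(-1) + 3·(1) = -1
Z[1] = 4·(-2.5000+0.8660i) + 3·(4.0000+1.7321i) = 2.0000+8.6603i
Z[2] = 4·(-2.5000-0.8660i) + 3·(4.0000-1.7321i) = 2.0000-8.6603i

DFT(4x + 3y) = 4·X + 3·Y = [-1, 2.0000+8.6603i, 2.0000-8.6603i]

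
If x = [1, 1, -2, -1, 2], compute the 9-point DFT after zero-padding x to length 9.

Original 5-point DFT: [1, 4.3541+1.5388i, -2.3541-0.3633i, -2.3541+0.3633i, 4.3541-1.5388i]
Zero-padded 9-point DFT provides frequency interpolation.

DFT_9([x, 0, ...]) = [1, 0.0394+1.5088i, 5.0851+0.1188i, -0.5000-4.3301i, -0.6245+1.2080i, -0.6245-1.2080i, -0.5000+4.3301i, 5.0851-0.1188i, 0.0394-1.5088i]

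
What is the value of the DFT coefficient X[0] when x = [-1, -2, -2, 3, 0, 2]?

X[0] = Σ(n=0 to 5) x[n] · ω_6^0 = Σ x[n]
= (-1) + (-2) + (-2) + (3) + (0) + (2)

X[0] = 0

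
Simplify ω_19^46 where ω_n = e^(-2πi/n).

Since ω_19^19 = 1, powers reduce modulo 19.
46 mod 19 = 8
So ω_19^46 = ω_19^8 = e^(-2πi·8/19)

ω_19^46 = ω_19^8 = -0.8795-0.4759i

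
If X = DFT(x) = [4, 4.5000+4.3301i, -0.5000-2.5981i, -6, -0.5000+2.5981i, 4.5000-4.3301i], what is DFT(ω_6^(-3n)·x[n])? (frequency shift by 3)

Modulation property: DFT(ω_6^(-3n)·x[n]) = X[(k-3) mod 6], so circularly shift X by 3 positions.

X[k-3] = [-6, -0.5000+2.5981i, 4.5000-4.3301i, 4, 4.5000+4.3301i, -0.5000-2.5981i]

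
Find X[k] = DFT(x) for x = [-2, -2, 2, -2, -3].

X[k] = Σ(n=0 to 4) x[n] · ω_5^(nk)
where ω_5 = e^(-2πi/5)

Computing each X[k]:
X[0] = -7
X[1] = -3.5451-3.3022i
X[2] = 2.0451+3.2164i
X[3] = 2.0451-3.2164i
X[4] = -3.5451+3.3022i

X = [-7, -3.5451-3.3022i, 2.0451+3.2164i, 2.0451-3.2164i, -3.5451+3.3022i]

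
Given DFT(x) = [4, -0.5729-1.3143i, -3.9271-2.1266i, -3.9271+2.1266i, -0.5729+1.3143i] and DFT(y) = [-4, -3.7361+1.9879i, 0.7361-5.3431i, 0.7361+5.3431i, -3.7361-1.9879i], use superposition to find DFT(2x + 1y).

By linearity: DFT(2x + 1y) = 2·DFT(x) + 1·DFT(y)
= 2·[4, -0.5729-1.3143i, -3.9271-2.1266i, -3.9271+2.1266i, -0.5729+1.3143i] + 1·[-4, -3.7361+1.9879i, 0.7361-5.3431i, 0.7361+5.3431i, -3.7361-1.9879i]

Computing element-wise:
Z[0] = 2·(4) + 1·(-4) = 4
Z[1] = 2·(-0.5729-1.3143i) + 1·(-3.7361+1.9879i) = -4.8819-0.6407i
Z[2] = 2·(-3.9271-2.1266i) + 1·(0.7361-5.3431i) = -7.1181-9.5963i
Z[3] = 2·(-3.9271+2.1266i) + 1·(0.7361+5.3431i) = -7.1181+9.5963i
Z[4] = 2·(-0.5729+1.3143i) + 1·(-3.7361-1.9879i) = -4.8819+0.6407i

DFT(2x + 1y) = 2·X + 1·Y = [4, -4.8819-0.6407i, -7.1181-9.5963i, -7.1181+9.5963i, -4.8819+0.6407i]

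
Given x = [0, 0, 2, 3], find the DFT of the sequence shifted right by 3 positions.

Time shift by 3: X_shifted[k] = ω_4^(3k) · X[k]
Shifted x = [0, 2, 3, 0]

DFT(x[n-3]) = [5, -3-2i, 1, -3+2i]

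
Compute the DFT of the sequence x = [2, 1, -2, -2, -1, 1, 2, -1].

X[k] = Σ(n=0 to 7) x[n] · ω_8^(nk)
where ω_8 = e^(-2πi/8)

Computing each X[k]:
X[0] = 0
X[1] = 3.7071+4.7071i
X[2] = 1-5i
X[3] = 2.2929-3.2929i
X[4] = 2
X[5] = 2.2929+3.2929i
X[6] = 1+5i
X[7] = 3.7071-4.7071i

X = [0, 3.7071+4.7071i, 1-5i, 2.2929-3.2929i, 2, 2.2929+3.2929i, 1+5i, 3.7071-4.7071i]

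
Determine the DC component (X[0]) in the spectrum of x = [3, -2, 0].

X[0] = Σ(n=0 to 2) x[n] · ω_3^0 = Σ x[n]
= (3) + (-2) + (0)

X[0] = 1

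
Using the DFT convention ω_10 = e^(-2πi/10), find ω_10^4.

ω_10^4 = e^(-2πi·4/10)
= cos(-2π·4/10) + i·sin(-2π·4/10)
= cos(-8π/10) + i·sin(-8π/10)

ω_10^4 = cos(-8π/10) + i·sin(-8π/10) = -0.8090-0.5878i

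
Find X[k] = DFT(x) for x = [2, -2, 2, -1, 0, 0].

X[k] = Σ(n=0 to 5) x[n] · ω_6^(nk)
where ω_6 = e^(-2πi/6)

Computing each X[k]:
X[0] = 1
X[1] = 1
X[2] = 1.0000+3.4641i
X[3] = 7
X[4] = 1.0000-3.4641i
X[5] = 1

X = [1, 1, 1.0000+3.4641i, 7, 1.0000-3.4641i, 1]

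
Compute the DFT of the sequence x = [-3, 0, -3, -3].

X[k] = Σ(n=0 to 3) x[n] · ω_4^(nk)
where ω_4 = e^(-2πi/4)

Computing each X[k]:
X[0] = -9
X[1] = -3i
X[2] = -3
X[3] = 3i

X = [-9, -3i, -3, 3i]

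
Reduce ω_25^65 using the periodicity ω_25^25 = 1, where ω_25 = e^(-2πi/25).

Since ω_25^25 = 1, powers reduce modulo 25.
65 mod 25 = 15
So ω_25^65 = ω_25^15 = e^(-2πi·15/25)

ω_25^65 = ω_25^15 = -0.8090+0.5878i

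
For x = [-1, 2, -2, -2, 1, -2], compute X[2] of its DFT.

X[2] = Σ(n=0 to 5) x[n] · ω_6^(2n) where ω_6 = e^(-2πi/6)
= (-1)·ω_6^0 + (2)·ω_6^2 + (-2)·ω_6^4 + (-2)·ω_6^6 + (1)·ω_6^8 + (-2)·ω_6^10

X[2] = -2.5000-6.0622i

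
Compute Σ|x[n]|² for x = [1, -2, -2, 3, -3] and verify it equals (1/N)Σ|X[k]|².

Time domain:
Σ|x[n]|² = |1|² + |-2|² + |-2|² + |3|² + |-3|² = 27.0000

Frequency domain:
(1/5)Σ|X[k]|² = (1/5)(|-3|² + |-1.3541+1.9879i|² + |5.3541-5.3431i|² + |5.3541+5.3431i|² + |-1.3541-1.9879i|²) = (1/5)·135.0000 = 27.0000

Both sides agree, confirming Parseval's theorem.

Σ|x[n]|² = (1/N)Σ|X[k]|² = 27.0000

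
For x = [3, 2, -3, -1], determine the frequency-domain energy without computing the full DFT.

Parseval: Σ|x[n]|² = (1/N)Σ|X[k]|², so Σ|X[k]|² = N·Σ|x[n]|² = 4·23.0000

Σ|X[k]|² = N·Σ|x[n]|² = 4·23.0000 = 92.0000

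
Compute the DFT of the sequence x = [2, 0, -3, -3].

X[k] = Σ(n=0 to 3) x[n] · ω_4^(nk)
where ω_4 = e^(-2πi/4)

Computing each X[k]:
X[0] = -4
X[1] = 5-3i
X[2] = 2
X[3] = 5+3i

X = [-4, 5-3i, 2, 5+3i]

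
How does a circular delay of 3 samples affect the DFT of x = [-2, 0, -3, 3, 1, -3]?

Time shift by 3: X_shifted[k] = ω_6^(3k) · X[k]
Shifted x = [3, 1, -3, -2, 0, -3]

DFT(x[n-3]) = [-4, 5.5000-0.8660i, 3.5000-6.0622i, 4, 3.5000+6.0622i, 5.5000+0.8660i]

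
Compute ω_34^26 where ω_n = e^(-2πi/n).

ω_34^26 = e^(-2πi·26/34)
= cos(-2π·26/34) + i·sin(-2π·26/34)
= cos(-52π/34) + i·sin(-52π/34)

ω_34^26 = cos(-52π/34) + i·sin(-52π/34) = 0.0923+0.9957i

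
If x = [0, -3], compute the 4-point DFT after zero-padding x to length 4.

Original 2-point DFT: [-3, 3]
Zero-padded 4-point DFT provides frequency interpolation.

DFT_4([x, 0, ...]) = [-3, 3i, 3, -3i]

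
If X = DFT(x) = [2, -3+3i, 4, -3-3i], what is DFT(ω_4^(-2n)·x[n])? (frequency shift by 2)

Modulation property: DFT(ω_4^(-2n)·x[n]) = X[(k-2) mod 4], so circularly shift X by 2 positions.

X[k-2] = [4, -3-3i, 2, -3+3i]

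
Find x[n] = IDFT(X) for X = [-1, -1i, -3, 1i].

x[n] = (1/4) Σ(k=0 to 3) X[k] · e^(2πikn/4)

Computing each x[n]:
x[0] = -1
x[1] = 1
x[2] = -1
x[3] = 0

x = [-1, 1, -1, 0]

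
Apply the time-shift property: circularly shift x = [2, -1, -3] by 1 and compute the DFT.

Time shift by 1: X_shifted[k] = ω_3^(1k) · X[k]
Shifted x = [-3, 2, -1]

DFT(x[n-1]) = [-2, -3.5000-2.5981i, -3.5000+2.5981i]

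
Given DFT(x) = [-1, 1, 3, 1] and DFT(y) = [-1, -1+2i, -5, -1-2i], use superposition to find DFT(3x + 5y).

By linearity: DFT(3x + 5y) = 3·DFT(x) + 5·DFT(y)
= 3·[-1, 1, 3, 1] + 5·[-1, -1+2i, -5, -1-2i]

Computing element-wise:
Z[0] = 3·(-1) + 5·(-1) = -8
Z[1] = 3·(1) + 5·(-1+2i) = -2+10i
Z[2] = 3·(3) + 5·(-5) = -16
Z[3] = 3·(1) + 5·(-1-2i) = -2-10i

DFT(3x + 5y) = 3·X + 5·Y = [-8, -2+10i, -16, -2-10i]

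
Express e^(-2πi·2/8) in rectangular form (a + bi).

ω_8^2 = e^(-2πi·2/8)
= cos(-2π·2/8) + i·sin(-2π·2/8)
= cos(-4π/8) + i·sin(-4π/8)

ω_8^2 = cos(-4π/8) + i·sin(-4π/8) = -1i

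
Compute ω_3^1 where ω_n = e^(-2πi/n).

ω_3^1 = e^(-2πi·1/3)
= cos(-2π·1/3) + i·sin(-2π·1/3)
= cos(-2π/3) + i·sin(-2π/3)

ω_3^1 = cos(-2π/3) + i·sin(-2π/3) = -0.5000-0.8660i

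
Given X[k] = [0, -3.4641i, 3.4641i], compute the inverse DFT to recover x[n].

x[n] = (1/3) Σ(k=0 to 2) X[k] · e^(2πikn/3)

Computing each x[n]:
x[0] = 0
x[1] = 2
x[2] = -2

x = [0, 2, -2]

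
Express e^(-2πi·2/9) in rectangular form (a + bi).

ω_9^2 = e^(-2πi·2/9)
= cos(-2π·2/9) + i·sin(-2π·2/9)
= cos(-4π/9) + i·sin(-4π/9)

ω_9^2 = cos(-4π/9) + i·sin(-4π/9) = 0.1736-0.9848i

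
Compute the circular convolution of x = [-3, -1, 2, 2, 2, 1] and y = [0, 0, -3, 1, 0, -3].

(x ⊛ y)[n] = Σ(m=0 to 5) x[m] · y[(n-m) mod 6]

Computing each output sample:
(x ⊛ y)[0] = -1
(x ⊛ y)[1] = -7
(x ⊛ y)[2] = 4
(x ⊛ y)[3] = -6
(x ⊛ y)[4] = -10
(x ⊛ y)[5] = 5

x ⊛ y = [-1, -7, 4, -6, -10, 5]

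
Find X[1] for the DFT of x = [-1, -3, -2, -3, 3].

X[1] = Σ(n=0 to 4) x[n] · ω_5^(1n) where ω_5 = e^(-2πi/5)
= (-1)·ω_5^0 + (-3)·ω_5^1 + (-2)·ω_5^2 + (-3)·ω_5^3 + (3)·ω_5^4

X[1] = 3.0451+5.1186i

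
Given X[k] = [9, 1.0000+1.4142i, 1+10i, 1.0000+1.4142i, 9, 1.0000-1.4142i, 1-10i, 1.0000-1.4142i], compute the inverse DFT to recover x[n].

x[n] = (1/8) Σ(k=0 to 7) X[k] · e^(2πikn/8)

Computing each x[n]:
x[0] = 3
x[1] = -3
x[2] = 2
x[3] = 2
x[4] = 2
x[5] = -2
x[6] = 2
x[7] = 3

x = [3, -3, 2, 2, 2, -2, 2, 3]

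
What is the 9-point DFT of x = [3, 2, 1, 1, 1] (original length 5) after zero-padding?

Original 5-point DFT: [8, 2.3090-0.9511i, 1.1910-0.5878i, 1.1910+0.5878i, 2.3090+0.9511i]
Zero-padded 9-point DFT provides frequency interpolation.

DFT_9([x, 0, ...]) = [8, 3.2660-3.4784i, 2.6736-0.8028i, 2.0000-1.7321i, 1.5603+0.0775i, 1.5603-0.0775i, 2.0000+1.7321i, 2.6736+0.8028i, 3.2660+3.4784i]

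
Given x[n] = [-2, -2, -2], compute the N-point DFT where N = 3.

X[k] = Σ(n=0 to 2) x[n] · ω_3^(nk)
where ω_3 = e^(-2πi/3)

Computing each X[k]:
X[0] = -6
X[1] = 0
X[2] = 0

X = [-6, 0, 0]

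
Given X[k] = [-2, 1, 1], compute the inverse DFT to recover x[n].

x[n] = (1/3) Σ(k=0 to 2) X[k] · e^(2πikn/3)

Computing each x[n]:
x[0] = 0
x[1] = -1
x[2] = -1

x = [0, -1, -1]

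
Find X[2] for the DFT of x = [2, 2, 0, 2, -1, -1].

X[2] = Σ(n=0 to 5) x[n] · ω_6^(2n) where ω_6 = e^(-2πi/6)
= (2)·ω_6^0 + (2)·ω_6^2 + (0)·ω_6^4 + (2)·ω_6^6 + (-1)·ω_6^8 + (-1)·ω_6^10

X[2] = 4.0000-1.7321i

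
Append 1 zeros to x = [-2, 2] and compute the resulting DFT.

Original 2-point DFT: [0, -4]
Zero-padded 3-point DFT provides frequency interpolation.

DFT_3([x, 0, ...]) = [0, -3.0000-1.7321i, -3.0000+1.7321i]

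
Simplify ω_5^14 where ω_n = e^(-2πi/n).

Since ω_5^5 = 1, powers reduce modulo 5.
14 mod 5 = 4
So ω_5^14 = ω_5^4 = e^(-2πi·4/5)

ω_5^14 = ω_5^4 = 0.3090+0.9511i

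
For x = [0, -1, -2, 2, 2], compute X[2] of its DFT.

X[2] = Σ(n=0 to 4) x[n] · ω_5^(2n) where ω_5 = e^(-2πi/5)
= (0)·ω_5^0 + (-1)·ω_5^2 + (-2)·ω_5^4 + (2)·ω_5^6 + (2)·ω_5^8

X[2] = -0.8090-2.0409i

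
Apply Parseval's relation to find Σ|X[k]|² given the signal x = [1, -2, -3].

Parseval: Σ|x[n]|² = (1/N)Σ|X[k]|², so Σ|X[k]|² = N·Σ|x[n]|² = 3·14.0000

Σ|X[k]|² = N·Σ|x[n]|² = 3·14.0000 = 42.0000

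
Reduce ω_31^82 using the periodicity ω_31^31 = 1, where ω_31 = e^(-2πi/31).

Since ω_31^31 = 1, powers reduce modulo 31.
82 mod 31 = 20
So ω_31^82 = ω_31^20 = e^(-2πi·20/31)

ω_31^82 = ω_31^20 = -0.6121+0.7908i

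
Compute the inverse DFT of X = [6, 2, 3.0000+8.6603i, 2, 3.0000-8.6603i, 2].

x[n] = (1/6) Σ(k=0 to 5) X[k] · e^(2πikn/6)

Computing each x[n]:
x[0] = 3
x[1] = -2
x[2] = 3
x[3] = 1
x[4] = -2
x[5] = 3

x = [3, -2, 3, 1, -2, 3]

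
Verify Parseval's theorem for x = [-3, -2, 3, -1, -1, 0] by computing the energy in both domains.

Time domain:
Σ|x[n]|² = |-3|² + |-2|² + |3|² + |-1|² + |-1|² + |0|² = 24.0000

Frequency domain:
(1/6)Σ|X[k]|² = (1/6)(|-4|² + |-4.0000-1.7321i|² + |-4.0000+5.1962i|² + |2|² + |-4.0000-5.1962i|² + |-4.0000+1.7321i|²) = (1/6)·144.0000 = 24.0000

Both sides agree, confirming Parseval's theorem.

Σ|x[n]|² = (1/N)Σ|X[k]|² = 24.0000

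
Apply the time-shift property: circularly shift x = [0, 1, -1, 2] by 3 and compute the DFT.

Time shift by 3: X_shifted[k] = ω_4^(3k) · X[k]
Shifted x = [1, -1, 2, 0]

DFT(x[n-3]) = [2, -1+1i, 4, -1-1i]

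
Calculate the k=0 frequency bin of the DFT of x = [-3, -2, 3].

X[0] = Σ(n=0 to 2) x[n] · ω_3^0 = Σ x[n]
= (-3) + (-2) + (3)

X[0] = -2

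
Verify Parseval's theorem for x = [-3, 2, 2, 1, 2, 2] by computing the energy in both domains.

Time domain:
Σ|x[n]|² = |-3|² + |2|² + |2|² + |1|² + |2|² + |2|² = 26.0000

Frequency domain:
(1/6)Σ|X[k]|² = (1/6)(|6|² + |-4|² + |-6|² + |-4|² + |-6|² + |-4|²) = (1/6)·156.0000 = 26.0000

Both sides agree, confirming Parseval's theorem.

Σ|x[n]|² = (1/N)Σ|X[k]|² = 26.0000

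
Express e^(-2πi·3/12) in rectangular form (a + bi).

ω_12^3 = e^(-2πi·3/12)
= cos(-2π·3/12) + i·sin(-2π·3/12)
= cos(-6π/12) + i·sin(-6π/12)

ω_12^3 = cos(-6π/12) + i·sin(-6π/12) = -1i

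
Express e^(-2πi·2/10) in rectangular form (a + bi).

ω_10^2 = e^(-2πi·2/10)
= cos(-2π·2/10) + i·sin(-2π·2/10)
= cos(-4π/10) + i·sin(-4π/10)

ω_10^2 = cos(-4π/10) + i·sin(-4π/10) = 0.3090-0.9511i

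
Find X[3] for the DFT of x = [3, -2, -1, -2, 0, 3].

X[3] = Σ(n=0 to 5) x[n] · ω_6^(3n) where ω_6 = e^(-2πi/6)
= (3)·ω_6^0 + (-2)·ω_6^3 + (-1)·ω_6^6 + (-2)·ω_6^9 + (0)·ω_6^12 + (3)·ω_6^15

X[3] = 3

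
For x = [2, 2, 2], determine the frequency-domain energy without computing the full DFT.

Parseval: Σ|x[n]|² = (1/N)Σ|X[k]|², so Σ|X[k]|² = N·Σ|x[n]|² = 3·12.0000

Σ|X[k]|² = N·Σ|x[n]|² = 3·12.0000 = 36.0000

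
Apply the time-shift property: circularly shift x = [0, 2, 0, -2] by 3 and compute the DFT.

Time shift by 3: X_shifted[k] = ω_4^(3k) · X[k]
Shifted x = [2, 0, -2, 0]

DFT(x[n-3]) = [0, 4, 0, 4]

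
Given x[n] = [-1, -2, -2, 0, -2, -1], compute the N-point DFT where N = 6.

X[k] = Σ(n=0 to 5) x[n] · ω_6^(nk)
where ω_6 = e^(-2πi/6)

Computing each X[k]:
X[0] = -8
X[1] = -0.5000+0.8660i
X[2] = 2.5000+0.8660i
X[3] = -2
X[4] = 2.5000-0.8660i
X[5] = -0.5000-0.8660i

X = [-8, -0.5000+0.8660i, 2.5000+0.8660i, -2, 2.5000-0.8660i, -0.5000-0.8660i]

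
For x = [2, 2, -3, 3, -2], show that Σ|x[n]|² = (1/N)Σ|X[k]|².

Time domain:
Σ|x[n]|² = |2|² + |2|² + |-3|² + |3|² + |-2|² = 30.0000

Frequency domain:
(1/5)Σ|X[k]|² = (1/5)(|2|² + |2.0000-0.2775i|² + |2.0000-8.0575i|² + |2.0000+8.0575i|² + |2.0000+0.2775i|²) = (1/5)·150.0000 = 30.0000

Both sides agree, confirming Parseval's theorem.

Σ|x[n]|² = (1/N)Σ|X[k]|² = 30.0000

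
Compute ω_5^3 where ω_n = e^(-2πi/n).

ω_5^3 = e^(-2πi·3/5)
= cos(-2π·3/5) + i·sin(-2π·3/5)
= cos(-6π/5) + i·sin(-6π/5)

ω_5^3 = cos(-6π/5) + i·sin(-6π/5) = -0.8090+0.5878i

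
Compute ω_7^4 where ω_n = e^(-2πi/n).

ω_7^4 = e^(-2πi·4/7)
= cos(-2π·4/7) + i·sin(-2π·4/7)
= cos(-8π/7) + i·sin(-8π/7)

ω_7^4 = cos(-8π/7) + i·sin(-8π/7) = -0.9010+0.4339i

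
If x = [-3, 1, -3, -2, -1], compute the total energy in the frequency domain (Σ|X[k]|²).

Parseval: Σ|x[n]|² = (1/N)Σ|X[k]|², so Σ|X[k]|² = N·Σ|x[n]|² = 5·24.0000

Σ|X[k]|² = N·Σ|x[n]|² = 5·24.0000 = 120.0000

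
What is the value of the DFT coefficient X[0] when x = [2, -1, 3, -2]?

X[0] = Σ(n=0 to 3) x[n] · ω_4^0 = Σ x[n]
= (2) + (-1) + (3) + (-2)

X[0] = 2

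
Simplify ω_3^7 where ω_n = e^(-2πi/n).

Since ω_3^3 = 1, powers reduce modulo 3.
7 mod 3 = 1
So ω_3^7 = ω_3^1 = e^(-2πi·1/3)

ω_3^7 = ω_3^1 = -0.5000-0.8660i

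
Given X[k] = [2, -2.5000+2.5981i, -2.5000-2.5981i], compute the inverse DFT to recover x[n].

x[n] = (1/3) Σ(k=0 to 2) X[k] · e^(2πikn/3)

Computing each x[n]:
x[0] = -1
x[1] = 0
x[2] = 3

x = [-1, 0, 3]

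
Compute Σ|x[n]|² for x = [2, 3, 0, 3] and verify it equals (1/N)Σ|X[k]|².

Time domain:
Σ|x[n]|² = |2|² + |3|² + |0|² + |3|² = 22.0000

Frequency domain:
(1/4)Σ|X[k]|² = (1/4)(|8|² + |2|² + |-4|² + |2|²) = (1/4)·88.0000 = 22.0000

Both sides agree, confirming Parseval's theorem.

Σ|x[n]|² = (1/N)Σ|X[k]|² = 22.0000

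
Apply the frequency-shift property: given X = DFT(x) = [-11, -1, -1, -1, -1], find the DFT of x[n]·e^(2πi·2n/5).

Modulation property: DFT(ω_5^(-2n)·x[n]) = X[(k-2) mod 5], so circularly shift X by 2 positions.

X[k-2] = [-1, -1, -11, -1, -1]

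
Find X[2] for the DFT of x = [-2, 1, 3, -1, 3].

X[2] = Σ(n=0 to 4) x[n] · ω_5^(2n) where ω_5 = e^(-2πi/5)
= (-2)·ω_5^0 + (1)·ω_5^2 + (3)·ω_5^4 + (-1)·ω_5^6 + (3)·ω_5^8

X[2] = -4.6180+4.9798i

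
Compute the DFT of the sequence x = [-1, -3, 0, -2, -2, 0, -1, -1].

X[k] = Σ(n=0 to 7) x[n] · ω_8^(nk)
where ω_8 = e^(-2πi/8)

Computing each X[k]:
X[0] = -10
X[1] = -0.4142+1.8284i
X[2] = -2
X[3] = 2.4142+3.8284i
X[4] = 2
X[5] = 2.4142-3.8284i
X[6] = -2
X[7] = -0.4142-1.8284i

X = [-10, -0.4142+1.8284i, -2, 2.4142+3.8284i, 2, 2.4142-3.8284i, -2, -0.4142-1.8284i]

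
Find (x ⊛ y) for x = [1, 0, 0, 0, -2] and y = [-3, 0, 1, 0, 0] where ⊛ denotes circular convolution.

(x ⊛ y)[n] = Σ(m=0 to 4) x[m] · y[(n-m) mod 5]

Computing each output sample:
(x ⊛ y)[0] = -3
(x ⊛ y)[1] = -2
(x ⊛ y)[2] = 1
(x ⊛ y)[3] = 0
(x ⊛ y)[4] = 6

x ⊛ y = [-3, -2, 1, 0, 6]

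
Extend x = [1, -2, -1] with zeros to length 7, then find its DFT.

Original 3-point DFT: [-2, 2.5000+0.8660i, 2.5000-0.8660i]
Zero-padded 7-point DFT provides frequency interpolation.

DFT_7([x, 0, ...]) = [-2, -0.0245+2.5386i, 2.3460+1.5160i, 2.1784+0.0859i, 2.1784-0.0859i, 2.3460-1.5160i, -0.0245-2.5386i]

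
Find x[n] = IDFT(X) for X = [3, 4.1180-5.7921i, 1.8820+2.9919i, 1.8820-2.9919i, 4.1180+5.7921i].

x[n] = (1/5) Σ(k=0 to 4) X[k] · e^(2πikn/5)

Computing each x[n]:
x[0] = 3
x[1] = 2
x[2] = 2
x[3] = -3
x[4] = -1

x = [3, 2, 2, -3, -1]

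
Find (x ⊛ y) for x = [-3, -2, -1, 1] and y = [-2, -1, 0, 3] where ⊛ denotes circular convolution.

(x ⊛ y)[n] = Σ(m=0 to 3) x[m] · y[(n-m) mod 4]

Computing each output sample:
(x ⊛ y)[0] = -1
(x ⊛ y)[1] = 4
(x ⊛ y)[2] = 7
(x ⊛ y)[3] = -10

x ⊛ y = [-1, 4, 7, -10]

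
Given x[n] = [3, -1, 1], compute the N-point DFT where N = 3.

X[k] = Σ(n=0 to 2) x[n] · ω_3^(nk)
where ω_3 = e^(-2πi/3)

Computing each X[k]:
X[0] = 3
X[1] = 3.0000+1.7321i
X[2] = 3.0000-1.7321i

X = [3, 3.0000+1.7321i, 3.0000-1.7321i]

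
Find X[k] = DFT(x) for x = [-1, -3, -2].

X[k] = Σ(n=0 to 2) x[n] · ω_3^(nk)
where ω_3 = e^(-2πi/3)

Computing each X[k]:
X[0] = -6
X[1] = 1.5000+0.8660i
X[2] = 1.5000-0.8660i

X = [-6, 1.5000+0.8660i, 1.5000-0.8660i]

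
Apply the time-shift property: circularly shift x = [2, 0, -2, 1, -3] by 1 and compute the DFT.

Time shift by 1: X_shifted[k] = ω_5^(1k) · X[k]
Shifted x = [-3, 2, 0, -2, 1]

DFT(x[n-1]) = [-2, -0.4549-2.1266i, -6.0451+1.3143i, -6.0451-1.3143i, -0.4549+2.1266i]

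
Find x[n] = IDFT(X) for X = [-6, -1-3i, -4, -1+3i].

x[n] = (1/4) Σ(k=0 to 3) X[k] · e^(2πikn/4)

Computing each x[n]:
x[0] = -3
x[1] = 1
x[2] = -2
x[3] = -2

x = [-3, 1, -2, -2]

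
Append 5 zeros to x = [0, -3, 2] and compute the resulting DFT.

Original 3-point DFT: [-1, 0.5000+4.3301i, 0.5000-4.3301i]
Zero-padded 8-point DFT provides frequency interpolation.

DFT_8([x, 0, ...]) = [-1, -2.1213+0.1213i, -2+3i, 2.1213+4.1213i, 5, 2.1213-4.1213i, -2-3i, -2.1213-0.1213i]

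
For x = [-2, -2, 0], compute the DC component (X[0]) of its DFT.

X[0] = Σ(n=0 to 2) x[n] · ω_3^0 = Σ x[n]
= (-2) + (-2) + (0)

X[0] = -4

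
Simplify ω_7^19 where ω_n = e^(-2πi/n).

Since ω_7^7 = 1, powers reduce modulo 7.
19 mod 7 = 5
So ω_7^19 = ω_7^5 = e^(-2πi·5/7)

ω_7^19 = ω_7^5 = -0.2225+0.9749i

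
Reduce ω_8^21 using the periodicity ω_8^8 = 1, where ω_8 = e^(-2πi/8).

Since ω_8^8 = 1, powers reduce modulo 8.
21 mod 8 = 5
So ω_8^21 = ω_8^5 = e^(-2πi·5/8)

ω_8^21 = ω_8^5 = -0.7071+0.7071i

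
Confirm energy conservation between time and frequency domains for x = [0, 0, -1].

Time domain:
Σ|x[n]|² = |0|² + |0|² + |-1|² = 1.0000

Frequency domain:
(1/3)Σ|X[k]|² = (1/3)(|-1|² + |0.5000-0.8660i|² + |0.5000+0.8660i|²) = (1/3)·3.0000 = 1.0000

Both sides agree, confirming Parseval's theorem.

Σ|x[n]|² = (1/N)Σ|X[k]|² = 1.0000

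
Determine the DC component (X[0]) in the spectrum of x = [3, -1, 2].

X[0] = Σ(n=0 to 2) x[n] · ω_3^0 = Σ x[n]
= (3) + (-1) + (2)

X[0] = 4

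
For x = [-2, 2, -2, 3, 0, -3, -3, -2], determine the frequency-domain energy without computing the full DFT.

Parseval: Σ|x[n]|² = (1/N)Σ|X[k]|², so Σ|X[k]|² = N·Σ|x[n]|² = 8·43.0000

Σ|X[k]|² = N·Σ|x[n]|² = 8·43.0000 = 344.0000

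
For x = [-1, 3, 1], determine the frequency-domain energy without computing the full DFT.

Parseval: Σ|x[n]|² = (1/N)Σ|X[k]|², so Σ|X[k]|² = N·Σ|x[n]|² = 3·11.0000

Σ|X[k]|² = N·Σ|x[n]|² = 3·11.0000 = 33.0000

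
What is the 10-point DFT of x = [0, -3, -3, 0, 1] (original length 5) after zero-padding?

Original 5-point DFT: [-5, 1.8090+5.5676i, 0.6910-0.5020i, 0.6910+0.5020i, 1.8090-5.5676i]
Zero-padded 10-point DFT provides frequency interpolation.

DFT_10([x, 0, ...]) = [-5, -4.1631+4.0287i, 1.8090+5.5676i, 3.6631+0.1388i, 0.6910-0.5020i, 1, 0.6910+0.5020i, 3.6631-0.1388i, 1.8090-5.5676i, -4.1631-4.0287i]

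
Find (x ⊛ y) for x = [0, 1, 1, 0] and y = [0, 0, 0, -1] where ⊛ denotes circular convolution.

(x ⊛ y)[n] = Σ(m=0 to 3) x[m] · y[(n-m) mod 4]

Computing each output sample:
(x ⊛ y)[0] = -1
(x ⊛ y)[1] = -1
(x ⊛ y)[2] = 0
(x ⊛ y)[3] = 0

x ⊛ y = [-1, -1, 0, 0]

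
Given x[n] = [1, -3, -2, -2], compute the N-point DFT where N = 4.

X[k] = Σ(n=0 to 3) x[n] · ω_4^(nk)
where ω_4 = e^(-2πi/4)

Computing each X[k]:
X[0] = -6
X[1] = 3+1i
X[2] = 4
X[3] = 3-1i

X = [-6, 3+1i, 4, 3-1i]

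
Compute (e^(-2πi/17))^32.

Since ω_17^17 = 1, powers reduce modulo 17.
32 mod 17 = 15
So ω_17^32 = ω_17^15 = e^(-2πi·15/17)

ω_17^32 = ω_17^15 = 0.7390+0.6737i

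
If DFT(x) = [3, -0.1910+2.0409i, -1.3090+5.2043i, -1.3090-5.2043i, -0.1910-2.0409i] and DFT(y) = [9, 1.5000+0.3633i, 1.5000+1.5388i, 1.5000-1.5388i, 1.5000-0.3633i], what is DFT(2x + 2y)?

By linearity: DFT(2x + 2y) = 2·DFT(x) + 2·DFT(y)
= 2·[3, -0.1910+2.0409i, -1.3090+5.2043i, -1.3090-5.2043i, -0.1910-2.0409i] + 2·[9, 1.5000+0.3633i, 1.5000+1.5388i, 1.5000-1.5388i, 1.5000-0.3633i]

Computing element-wise:
Z[0] = 2·(3) + 2·(9) = 24
Z[1] = 2·(-0.1910+2.0409i) + 2·(1.5000+0.3633i) = 2.6180+4.8084i
Z[2] = 2·(-1.3090+5.2043i) + 2·(1.5000+1.5388i) = 0.3820+13.4862i
Z[3] = 2·(-1.3090-5.2043i) + 2·(1.5000-1.5388i) = 0.3820-13.4862i
Z[4] = 2·(-0.1910-2.0409i) + 2·(1.5000-0.3633i) = 2.6180-4.8084i

DFT(2x + 2y) = 2·X + 2·Y = [24, 2.6180+4.8084i, 0.3820+13.4862i, 0.3820-13.4862i, 2.6180-4.8084i]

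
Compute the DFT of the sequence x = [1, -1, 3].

X[k] = Σ(n=0 to 2) x[n] · ω_3^(nk)
where ω_3 = e^(-2πi/3)

Computing each X[k]:
X[0] = 3
X[1] = 3.4641i
X[2] = -3.4641i

X = [3, 3.4641i, -3.4641i]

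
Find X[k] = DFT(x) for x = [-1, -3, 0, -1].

X[k] = Σ(n=0 to 3) x[n] · ω_4^(nk)
where ω_4 = e^(-2πi/4)

Computing each X[k]:
X[0] = -5
X[1] = -1+2i
X[2] = 3
X[3] = -1-2i

X = [-5, -1+2i, 3, -1-2i]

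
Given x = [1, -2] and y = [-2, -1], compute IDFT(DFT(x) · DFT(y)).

(x ⊛ y)[n] = Σ(m=0 to 1) x[m] · y[(n-m) mod 2]

Computing each output sample:
(x ⊛ y)[0] = 0
(x ⊛ y)[1] = 3

x ⊛ y = [0, 3]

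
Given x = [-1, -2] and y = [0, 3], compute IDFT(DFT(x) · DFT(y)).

(x ⊛ y)[n] = Σ(m=0 to 1) x[m] · y[(n-m) mod 2]

Computing each output sample:
(x ⊛ y)[0] = -6
(x ⊛ y)[1] = -3

x ⊛ y = [-6, -3]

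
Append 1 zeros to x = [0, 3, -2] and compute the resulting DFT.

Original 3-point DFT: [1, -0.5000-4.3301i, -0.5000+4.3301i]
Zero-padded 4-point DFT provides frequency interpolation.

DFT_4([x, 0, ...]) = [1, 2-3i, -5, 2+3i]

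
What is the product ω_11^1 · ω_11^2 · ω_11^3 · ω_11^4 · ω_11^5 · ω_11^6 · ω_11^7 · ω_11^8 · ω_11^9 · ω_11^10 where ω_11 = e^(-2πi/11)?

The primitive 11th roots of unity are ω_11^k for k coprime to 11: k ∈ {1, 2, 3, 4, 5, 6, 7, 8, 9, 10}
Their product equals the constant term of the cyclotomic polynomial Φ_11(x) up to sign.
For n ≥ 3, the product of all primitive nth roots of unity is 1. (For n=1 it is 1; for n=2 it is -1.)

1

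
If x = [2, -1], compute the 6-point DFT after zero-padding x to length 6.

Original 2-point DFT: [1, 3]
Zero-padded 6-point DFT provides frequency interpolation.

DFT_6([x, 0, ...]) = [1, 1.5000+0.8660i, 2.5000+0.8660i, 3, 2.5000-0.8660i, 1.5000-0.8660i]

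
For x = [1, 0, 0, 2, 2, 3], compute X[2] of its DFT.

X[2] = Σ(n=0 to 5) x[n] · ω_6^(2n) where ω_6 = e^(-2πi/6)
= (1)·ω_6^0 + (0)·ω_6^2 + (0)·ω_6^4 + (2)·ω_6^6 + (2)·ω_6^8 + (3)·ω_6^10

X[2] = 0.5000+0.8660i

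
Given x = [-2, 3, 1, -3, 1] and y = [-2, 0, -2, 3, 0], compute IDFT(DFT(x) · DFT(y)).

(x ⊛ y)[n] = Σ(m=0 to 4) x[m] · y[(n-m) mod 5]

Computing each output sample:
(x ⊛ y)[0] = 13
(x ⊛ y)[1] = -17
(x ⊛ y)[2] = 5
(x ⊛ y)[3] = -6
(x ⊛ y)[4] = 5

x ⊛ y = [13, -17, 5, -6, 5]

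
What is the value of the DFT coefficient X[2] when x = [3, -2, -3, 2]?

X[2] = Σ(n=0 to 3) x[n] · ω_4^(2n) where ω_4 = e^(-2πi/4)
= (3)·ω_4^0 + (-2)·ω_4^2 + (-3)·ω_4^4 + (2)·ω_4^6

X[2] = 0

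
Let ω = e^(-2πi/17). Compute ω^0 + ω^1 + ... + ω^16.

Sum of all nth roots of unity equals 0 for n > 1 (geometric series with r ≠ 1).

0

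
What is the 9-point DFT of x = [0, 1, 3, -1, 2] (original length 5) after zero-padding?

Original 5-point DFT: [5, -0.6910-1.4001i, -1.8090+4.3920i, -1.8090-4.3920i, -0.6910+1.4001i]
Zero-padded 9-point DFT provides frequency interpolation.

DFT_9([x, 0, ...]) = [5, -0.0924-3.4152i, -0.6133-1.5913i, -4, 2.2057+4.4220i, 2.2057-4.4220i, -4, -0.6133+1.5913i, -0.0924+3.4152i]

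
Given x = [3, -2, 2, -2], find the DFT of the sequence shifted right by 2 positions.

Time shift by 2: X_shifted[k] = ω_4^(2k) · X[k]
Shifted x = [2, -2, 3, -2]

DFT(x[n-2]) = [1, -1, 9, -1]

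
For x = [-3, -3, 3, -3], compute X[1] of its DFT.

X[1] = Σ(n=0 to 3) x[n] · ω_4^(1n) where ω_4 = e^(-2πi/4)
= (-3)·ω_4^0 + (-3)·ω_4^1 + (3)·ω_4^2 + (-3)·ω_4^3

X[1] = -6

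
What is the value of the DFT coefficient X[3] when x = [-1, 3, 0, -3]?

X[3] = Σ(n=0 to 3) x[n] · ω_4^(3n) where ω_4 = e^(-2πi/4)
= (-1)·ω_4^0 + (3)·ω_4^3 + (0)·ω_4^6 + (-3)·ω_4^9

X[3] = -1+6i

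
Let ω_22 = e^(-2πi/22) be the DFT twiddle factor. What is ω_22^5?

ω_22^5 = e^(-2πi·5/22)
= cos(-2π·5/22) + i·sin(-2π·5/22)
= cos(-10π/22) + i·sin(-10π/22)

ω_22^5 = cos(-10π/22) + i·sin(-10π/22) = 0.1423-0.9898i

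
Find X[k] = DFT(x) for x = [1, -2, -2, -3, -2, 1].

X[k] = Σ(n=0 to 5) x[n] · ω_6^(nk)
where ω_6 = e^(-2πi/6)

Computing each X[k]:
X[0] = -7
X[1] = 5.5000+2.5981i
X[2] = 0.5000+2.5981i
X[3] = 1
X[4] = 0.5000-2.5981i
X[5] = 5.5000-2.5981i

X = [-7, 5.5000+2.5981i, 0.5000+2.5981i, 1, 0.5000-2.5981i, 5.5000-2.5981i]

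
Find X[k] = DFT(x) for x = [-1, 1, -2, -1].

X[k] = Σ(n=0 to 3) x[n] · ω_4^(nk)
where ω_4 = e^(-2πi/4)

Computing each X[k]:
X[0] = -3
X[1] = 1-2i
X[2] = -3
X[3] = 1+2i

X = [-3, 1-2i, -3, 1+2i]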